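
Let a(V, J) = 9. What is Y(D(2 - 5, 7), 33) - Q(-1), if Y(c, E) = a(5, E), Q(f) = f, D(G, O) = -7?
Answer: 10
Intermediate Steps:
Y(c, E) = 9
Y(D(2 - 5, 7), 33) - Q(-1) = 9 - 1*(-1) = 9 + 1 = 10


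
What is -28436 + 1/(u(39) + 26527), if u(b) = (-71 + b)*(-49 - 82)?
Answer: -873525483/30719 ≈ -28436.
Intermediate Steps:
u(b) = 9301 - 131*b (u(b) = (-71 + b)*(-131) = 9301 - 131*b)
-28436 + 1/(u(39) + 26527) = -28436 + 1/((9301 - 131*39) + 26527) = -28436 + 1/((9301 - 5109) + 26527) = -28436 + 1/(4192 + 26527) = -28436 + 1/30719 = -873525483/30719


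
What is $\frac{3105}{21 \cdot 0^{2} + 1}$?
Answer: $3105$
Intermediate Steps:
$\frac{3105}{21 \cdot 0^{2} + 1} = \frac{3105}{21 \cdot 0 + 1} = \frac{3105}{0 + 1} = \frac{3105}{1} = 3105 \cdot 1 = 3105$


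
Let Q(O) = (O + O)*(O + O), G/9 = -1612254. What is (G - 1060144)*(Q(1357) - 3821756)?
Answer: -55182226737200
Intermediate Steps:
G = -14510286 (G = 9*(-1612254) = -14510286)
Q(O) = 4*O² (Q(O) = (2*O)*(2*O) = 4*O²)
(G - 1060144)*(Q(1357) - 3821756) = (-14510286 - 1060144)*(4*1357² - 3821756) = -15570430*(4*1841449 - 3821756) = -15570430*(7365796 - 3821756) = -15570430*3544040 = -55182226737200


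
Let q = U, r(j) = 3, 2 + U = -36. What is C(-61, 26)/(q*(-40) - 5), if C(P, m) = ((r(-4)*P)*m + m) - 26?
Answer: -1586/505 ≈ -3.1406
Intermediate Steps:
U = -38 (U = -2 - 36 = -38)
q = -38
C(P, m) = -26 + m + 3*P*m (C(P, m) = ((3*P)*m + m) - 26 = (3*P*m + m) - 26 = (m + 3*P*m) - 26 = -26 + m + 3*P*m)
C(-61, 26)/(q*(-40) - 5) = (-26 + 26 + 3*(-61)*26)/(-38*(-40) - 5) = (-26 + 26 - 4758)/(1520 - 5) = -4758/1515 = -4758*1/1515 = -1586/505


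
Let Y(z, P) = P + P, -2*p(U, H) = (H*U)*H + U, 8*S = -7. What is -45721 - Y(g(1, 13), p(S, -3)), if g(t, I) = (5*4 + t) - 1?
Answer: -182919/4 ≈ -45730.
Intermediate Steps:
S = -7/8 (S = (1/8)*(-7) = -7/8 ≈ -0.87500)
p(U, H) = -U/2 - U*H**2/2 (p(U, H) = -((H*U)*H + U)/2 = -(U*H**2 + U)/2 = -(U + U*H**2)/2 = -U/2 - U*H**2/2)
g(t, I) = 19 + t (g(t, I) = (20 + t) - 1 = 19 + t)
Y(z, P) = 2*P
-45721 - Y(g(1, 13), p(S, -3)) = -45721 - 2*(-1/2*(-7/8)*(1 + (-3)**2)) = -45721 - 2*(-1/2*(-7/8)*(1 + 9)) = -45721 - 2*(-1/2*(-7/8)*10) = -45721 - 2*35/8 = -45721 - 1*35/4 = -45721 - 35/4 = -182919/4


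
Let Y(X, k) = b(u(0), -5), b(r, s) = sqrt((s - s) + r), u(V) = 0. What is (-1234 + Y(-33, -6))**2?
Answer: 1522756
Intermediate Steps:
b(r, s) = sqrt(r) (b(r, s) = sqrt(0 + r) = sqrt(r))
Y(X, k) = 0 (Y(X, k) = sqrt(0) = 0)
(-1234 + Y(-33, -6))**2 = (-1234 + 0)**2 = (-1234)**2 = 1522756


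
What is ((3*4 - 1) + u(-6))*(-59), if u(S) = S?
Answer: -295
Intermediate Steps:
((3*4 - 1) + u(-6))*(-59) = ((3*4 - 1) - 6)*(-59) = ((12 - 1) - 6)*(-59) = (11 - 6)*(-59) = 5*(-59) = -295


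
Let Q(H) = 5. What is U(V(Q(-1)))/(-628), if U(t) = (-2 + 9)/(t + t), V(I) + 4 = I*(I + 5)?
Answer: -7/57776 ≈ -0.00012116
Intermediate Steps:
V(I) = -4 + I*(5 + I) (V(I) = -4 + I*(I + 5) = -4 + I*(5 + I))
U(t) = 7/(2*t) (U(t) = 7/((2*t)) = 7*(1/(2*t)) = 7/(2*t))
U(V(Q(-1)))/(-628) = (7/(2*(-4 + 5**2 + 5*5)))/(-628) = (7/(2*(-4 + 25 + 25)))*(-1/628) = ((7/2)/46)*(-1/628) = ((7/2)*(1/46))*(-1/628) = (7/92)*(-1/628) = -7/57776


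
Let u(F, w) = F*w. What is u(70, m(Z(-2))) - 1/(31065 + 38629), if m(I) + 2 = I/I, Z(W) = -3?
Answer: -4878581/69694 ≈ -70.000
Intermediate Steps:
m(I) = -1 (m(I) = -2 + I/I = -2 + 1 = -1)
u(70, m(Z(-2))) - 1/(31065 + 38629) = 70*(-1) - 1/(31065 + 38629) = -70 - 1/69694 = -4878581/69694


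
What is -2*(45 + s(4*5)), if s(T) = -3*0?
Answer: -90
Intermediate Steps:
s(T) = 0
-2*(45 + s(4*5)) = -2*(45 + 0) = -2*45 = -90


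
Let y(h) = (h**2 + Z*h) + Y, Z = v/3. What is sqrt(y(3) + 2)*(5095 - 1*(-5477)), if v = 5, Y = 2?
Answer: 31716*sqrt(2) ≈ 44853.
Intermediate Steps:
Z = 5/3 ≈ 1.6667
y(h) = 2 + h**2 + 5*h/3 (y(h) = (h**2 + 5*h/3) + 2 = 2 + h**2 + 5*h/3)
sqrt(y(3) + 2)*(5095 - 1*(-5477)) = sqrt((2 + 3**2 + (5/3)*3) + 2)*(5095 - 1*(-5477)) = sqrt((2 + 9 + 5) + 2)*(5095 + 5477) = sqrt(16 + 2)*10572 = sqrt(18)*10572 = (3*sqrt(2))*10572 = 31716*sqrt(2)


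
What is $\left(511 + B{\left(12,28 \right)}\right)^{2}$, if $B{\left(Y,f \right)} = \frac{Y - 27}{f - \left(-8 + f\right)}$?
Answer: $\frac{16589329}{64} \approx 2.5921 \cdot 10^{5}$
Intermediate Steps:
$B{\left(Y,f \right)} = - \frac{27}{8} + \frac{Y}{8}$ ($B{\left(Y,f \right)} = \frac{-27 + Y}{8} = \left(-27 + Y\right) \frac{1}{8} = - \frac{27}{8} + \frac{Y}{8}$)
$\left(511 + B{\left(12,28 \right)}\right)^{2} = \left(511 + \left(- \frac{27}{8} + \frac{1}{8} \cdot 12\right)\right)^{2} = \left(511 + \left(- \frac{27}{8} + \frac{3}{2}\right)\right)^{2} = \left(511 - \frac{15}{8}\right)^{2} = \left(\frac{4073}{8}\right)^{2} = \frac{16589329}{64}$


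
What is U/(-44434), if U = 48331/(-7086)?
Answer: 48331/314859324 ≈ 0.00015350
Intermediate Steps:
U = -48331/7086 (U = 48331*(-1/7086) = -48331/7086 ≈ -6.8206)
U/(-44434) = -48331/7086/(-44434) = -48331/7086*(-1/44434) = 48331/314859324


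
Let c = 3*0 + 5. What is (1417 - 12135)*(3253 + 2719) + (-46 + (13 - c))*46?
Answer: -64009644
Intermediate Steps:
c = 5 (c = 0 + 5 = 5)
(1417 - 12135)*(3253 + 2719) + (-46 + (13 - c))*46 = (1417 - 12135)*(3253 + 2719) + (-46 + (13 - 1*5))*46 = -10718*5972 + (-46 + (13 - 5))*46 = -64007896 + (-46 + 8)*46 = -64007896 - 38*46 = -64007896 - 1748 = -64009644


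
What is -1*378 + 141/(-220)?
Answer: -83301/220 ≈ -378.64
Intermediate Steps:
-1*378 + 141/(-220) = -378 + 141*(-1/220) = -378 - 141/220 = -83301/220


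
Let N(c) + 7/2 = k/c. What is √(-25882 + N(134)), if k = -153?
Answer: I*√116205135/67 ≈ 160.89*I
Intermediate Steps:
N(c) = -7/2 - 153/c
√(-25882 + N(134)) = √(-25882 + (-7/2 - 153/134)) = √(-25882 - 311/67) = √(-1734405/67) = I*√116205135/67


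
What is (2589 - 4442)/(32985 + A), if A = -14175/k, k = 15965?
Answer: -5916629/105318270 ≈ -0.056179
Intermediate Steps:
A = -2835/3193 (A = -14175/15965 = -14175*1/15965 = -2835/3193 ≈ -0.88788)
(2589 - 4442)/(32985 + A) = (2589 - 4442)/(32985 - 2835/3193) = -1853/105318270/3193 = -1853*3193/105318270 = -5916629/105318270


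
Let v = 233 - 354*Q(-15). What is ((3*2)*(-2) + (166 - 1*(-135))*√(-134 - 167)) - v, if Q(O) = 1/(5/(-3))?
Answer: -2287/5 + 301*I*√301 ≈ -457.4 + 5222.2*I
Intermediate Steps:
Q(O) = -⅗ (Q(O) = 1/(5*(-⅓)) = 1/(-5/3) = -⅗)
v = 2227/5 (v = 233 - 354*(-⅗) = 233 + 1062/5 = 2227/5 ≈ 445.40)
((3*2)*(-2) + (166 - 1*(-135))*√(-134 - 167)) - v = ((3*2)*(-2) + (166 - 1*(-135))*√(-134 - 167)) - 1*2227/5 = (6*(-2) + (166 + 135)*√(-301)) - 2227/5 = (-12 + 301*(I*√301)) - 2227/5 = (-12 + 301*I*√301) - 2227/5 = -2287/5 + 301*I*√301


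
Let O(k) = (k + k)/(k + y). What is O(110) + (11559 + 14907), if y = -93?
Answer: 450142/17 ≈ 26479.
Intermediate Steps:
O(k) = 2*k/(-93 + k) (O(k) = (k + k)/(k - 93) = (2*k)/(-93 + k) = 2*k/(-93 + k))
O(110) + (11559 + 14907) = 2*110/(-93 + 110) + (11559 + 14907) = 2*110/17 + 26466 = 2*110*(1/17) + 26466 = 220/17 + 26466 = 450142/17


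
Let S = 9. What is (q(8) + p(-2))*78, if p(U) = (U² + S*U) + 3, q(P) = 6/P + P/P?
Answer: -1443/2 ≈ -721.50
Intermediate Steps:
q(P) = 1 + 6/P (q(P) = 6/P + 1 = 1 + 6/P)
p(U) = 3 + U² + 9*U (p(U) = (U² + 9*U) + 3 = 3 + U² + 9*U)
(q(8) + p(-2))*78 = ((6 + 8)/8 + (3 + (-2)² + 9*(-2)))*78 = ((⅛)*14 + (3 + 4 - 18))*78 = (7/4 - 11)*78 = -37/4*78 = -1443/2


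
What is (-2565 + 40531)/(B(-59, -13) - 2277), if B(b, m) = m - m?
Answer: -37966/2277 ≈ -16.674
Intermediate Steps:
B(b, m) = 0
(-2565 + 40531)/(B(-59, -13) - 2277) = (-2565 + 40531)/(0 - 2277) = 37966/(-2277) = 37966*(-1/2277) = -37966/2277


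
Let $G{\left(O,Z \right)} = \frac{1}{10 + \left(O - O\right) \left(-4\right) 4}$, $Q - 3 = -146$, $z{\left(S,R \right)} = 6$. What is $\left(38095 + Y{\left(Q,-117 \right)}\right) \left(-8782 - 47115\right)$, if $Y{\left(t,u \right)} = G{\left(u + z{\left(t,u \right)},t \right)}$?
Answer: $- \frac{21294018047}{10} \approx -2.1294 \cdot 10^{9}$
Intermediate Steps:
$Q = -143$ ($Q = 3 - 146 = -143$)
$G{\left(O,Z \right)} = \frac{1}{10}$ ($G{\left(O,Z \right)} = \frac{1}{10 + 0 \left(-4\right) 4} = \frac{1}{10 + 0 \cdot 4} = \frac{1}{10 + 0} = \frac{1}{10}$)
$Y{\left(t,u \right)} = \frac{1}{10}$
$\left(38095 + Y{\left(Q,-117 \right)}\right) \left(-8782 - 47115\right) = \left(38095 + \frac{1}{10}\right) \left(-8782 - 47115\right) = \frac{380951}{10} \left(-55897\right) = - \frac{21294018047}{10}$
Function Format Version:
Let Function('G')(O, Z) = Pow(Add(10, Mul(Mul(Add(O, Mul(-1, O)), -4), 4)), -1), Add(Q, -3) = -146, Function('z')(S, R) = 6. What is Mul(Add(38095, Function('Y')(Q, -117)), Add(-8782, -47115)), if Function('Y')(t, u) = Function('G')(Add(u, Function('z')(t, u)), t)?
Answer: Rational(-21294018047, 10) ≈ -2.1294e+9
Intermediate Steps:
Q = -143 (Q = Add(3, -146) = -143)
Function('G')(O, Z) = Rational(1, 10) (Function('G')(O, Z) = Pow(Add(10, Mul(Mul(0, -4), 4)), -1) = Pow(Add(10, Mul(0, 4)), -1) = Pow(Add(10, 0), -1) = Pow(10, -1) = Rational(1, 10))
Function('Y')(t, u) = Rational(1, 10)
Mul(Add(38095, Function('Y')(Q, -117)), Add(-8782, -47115)) = Mul(Add(38095, Rational(1, 10)), Add(-8782, -47115)) = Mul(Rational(380951, 10), -55897) = Rational(-21294018047, 10)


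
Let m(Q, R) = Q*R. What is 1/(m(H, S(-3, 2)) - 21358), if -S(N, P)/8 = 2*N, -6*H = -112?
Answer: -1/20462 ≈ -4.8871e-5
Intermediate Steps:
H = 56/3 (H = -⅙*(-112) = 56/3 ≈ 18.667)
S(N, P) = -16*N
1/(m(H, S(-3, 2)) - 21358) = 1/(56*(-16*(-3))/3 - 21358) = 1/((56/3)*48 - 21358) = 1/(896 - 21358) = 1/(-20462) = -1/20462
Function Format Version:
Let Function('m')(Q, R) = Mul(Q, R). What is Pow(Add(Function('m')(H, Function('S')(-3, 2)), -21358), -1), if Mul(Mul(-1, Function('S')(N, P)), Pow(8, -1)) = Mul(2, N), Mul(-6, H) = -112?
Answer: Rational(-1, 20462) ≈ -4.8871e-5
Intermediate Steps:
H = Rational(56, 3) (H = Mul(Rational(-1, 6), -112) = Rational(56, 3) ≈ 18.667)
Function('S')(N, P) = Mul(-16, N) (Function('S')(N, P) = Mul(-8, Mul(2, N)) = Mul(-16, N))
Pow(Add(Function('m')(H, Function('S')(-3, 2)), -21358), -1) = Pow(Add(Mul(Rational(56, 3), Mul(-16, -3)), -21358), -1) = Pow(Add(Mul(Rational(56, 3), 48), -21358), -1) = Pow(Add(896, -21358), -1) = Pow(-20462, -1) = Rational(-1, 20462)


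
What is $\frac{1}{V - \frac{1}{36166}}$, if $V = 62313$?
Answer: $\frac{36166}{2253611957} \approx 1.6048 \cdot 10^{-5}$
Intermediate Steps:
$\frac{1}{V - \frac{1}{36166}} = \frac{1}{62313 - \frac{1}{36166}} = \frac{1}{\frac{2253611957}{36166}} = \frac{36166}{2253611957}$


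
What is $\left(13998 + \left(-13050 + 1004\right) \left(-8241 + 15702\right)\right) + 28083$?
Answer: $-89833125$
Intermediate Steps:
$\left(13998 + \left(-13050 + 1004\right) \left(-8241 + 15702\right)\right) + 28083 = \left(13998 - 89875206\right) + 28083 = -89861208 + 28083 = -89833125$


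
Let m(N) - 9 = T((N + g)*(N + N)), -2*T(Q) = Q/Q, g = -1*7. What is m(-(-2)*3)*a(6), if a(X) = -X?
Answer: -51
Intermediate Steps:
g = -7
T(Q) = -1/2 (T(Q) = -Q/(2*Q) = -1/2*1 = -1/2)
m(N) = 17/2 (m(N) = 9 - 1/2 = 17/2)
m(-(-2)*3)*a(6) = 17*(-1*6)/2 = (17/2)*(-6) = -51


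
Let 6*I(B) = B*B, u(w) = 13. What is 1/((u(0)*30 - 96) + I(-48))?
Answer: 1/678 ≈ 0.0014749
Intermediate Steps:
I(B) = B**2/6 (I(B) = (B*B)/6 = B**2/6)
1/((u(0)*30 - 96) + I(-48)) = 1/((13*30 - 96) + (1/6)*(-48)**2) = 1/((390 - 96) + (1/6)*2304) = 1/(294 + 384) = 1/678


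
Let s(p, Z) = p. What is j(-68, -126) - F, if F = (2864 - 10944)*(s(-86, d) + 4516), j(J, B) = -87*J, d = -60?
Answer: 35800316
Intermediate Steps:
F = -35794400 (F = (2864 - 10944)*(-86 + 4516) = -8080*4430 = -35794400)
j(-68, -126) - F = -87*(-68) - 1*(-35794400) = 5916 + 35794400 = 35800316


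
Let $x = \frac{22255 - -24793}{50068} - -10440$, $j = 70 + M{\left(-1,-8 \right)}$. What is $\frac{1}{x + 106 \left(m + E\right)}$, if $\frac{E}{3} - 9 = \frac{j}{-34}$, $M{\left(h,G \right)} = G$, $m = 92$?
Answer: $\frac{212789}{4782444974} \approx 4.4494 \cdot 10^{-5}$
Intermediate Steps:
$j = 62$ ($j = 70 - 8 = 62$)
$E = \frac{366}{17}$ ($E = 27 + 3 \frac{62}{-34} = 27 + 3 \cdot 62 \left(- \frac{1}{34}\right) = 27 + 3 \left(- \frac{31}{17}\right) = 27 - \frac{93}{17} = \frac{366}{17} \approx 21.529$)
$x = \frac{130689242}{12517}$ ($x = \left(22255 + 24793\right) \frac{1}{50068} + 10440 = 47048 \cdot \frac{1}{50068} + 10440 = \frac{11762}{12517} + 10440 = \frac{130689242}{12517} \approx 10441.0$)
$\frac{1}{x + 106 \left(m + E\right)} = \frac{1}{\frac{130689242}{12517} + 106 \left(92 + \frac{366}{17}\right)} = \frac{1}{\frac{130689242}{12517} + 106 \cdot \frac{1930}{17}} = \frac{1}{\frac{130689242}{12517} + \frac{204580}{17}} = \frac{1}{\frac{4782444974}{212789}} = \frac{212789}{4782444974}$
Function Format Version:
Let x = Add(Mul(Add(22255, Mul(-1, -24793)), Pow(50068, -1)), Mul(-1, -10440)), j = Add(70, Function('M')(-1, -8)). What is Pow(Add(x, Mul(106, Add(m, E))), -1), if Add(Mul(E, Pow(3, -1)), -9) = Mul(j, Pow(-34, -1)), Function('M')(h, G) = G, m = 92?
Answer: Rational(212789, 4782444974) ≈ 4.4494e-5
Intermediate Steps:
j = 62 (j = Add(70, -8) = 62)
E = Rational(366, 17) (E = Add(27, Mul(3, Mul(62, Pow(-34, -1)))) = Add(27, Mul(3, Mul(62, Rational(-1, 34)))) = Add(27, Mul(3, Rational(-31, 17))) = Add(27, Rational(-93, 17)) = Rational(366, 17) ≈ 21.529)
x = Rational(130689242, 12517) (x = Add(Mul(Add(22255, 24793), Rational(1, 50068)), 10440) = Add(Mul(47048, Rational(1, 50068)), 10440) = Add(Rational(11762, 12517), 10440) = Rational(130689242, 12517) ≈ 10441.)
Pow(Add(x, Mul(106, Add(m, E))), -1) = Pow(Add(Rational(130689242, 12517), Mul(106, Add(92, Rational(366, 17)))), -1) = Pow(Add(Rational(130689242, 12517), Mul(106, Rational(1930, 17))), -1) = Pow(Add(Rational(130689242, 12517), Rational(204580, 17)), -1) = Pow(Rational(4782444974, 212789), -1) = Rational(212789, 4782444974)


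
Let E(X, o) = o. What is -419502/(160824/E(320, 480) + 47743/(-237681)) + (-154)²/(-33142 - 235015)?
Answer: -23251472257972292/18558161029339 ≈ -1252.9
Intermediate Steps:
-419502/(160824/E(320, 480) + 47743/(-237681)) + (-154)²/(-33142 - 235015) = -419502/(160824/480 + 47743/(-237681)) + (-154)²/(-33142 - 235015) = -419502/(160824*(1/480) + 47743*(-1/237681)) + 23716/(-268157) = -419502/(6701/20 - 47743/237681) + 23716*(-1/268157) = -419502/1591745521/4753620 - 23716/268157 = -419502*4753620/1591745521 - 23716/268157 = -1994153097240/1591745521 - 23716/268157 = -23251472257972292/18558161029339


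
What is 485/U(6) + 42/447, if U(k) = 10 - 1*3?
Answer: 72363/1043 ≈ 69.380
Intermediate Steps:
U(k) = 7 (U(k) = 10 - 3 = 7)
485/U(6) + 42/447 = 485/7 + 42/447 = 485*(⅐) + 42*(1/447) = 485/7 + 14/149 = 72363/1043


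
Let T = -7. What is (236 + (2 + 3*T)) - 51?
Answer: 166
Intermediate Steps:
(236 + (2 + 3*T)) - 51 = (236 + (2 + 3*(-7))) - 51 = (236 + (2 - 21)) - 51 = (236 - 19) - 51 = 217 - 51 = 166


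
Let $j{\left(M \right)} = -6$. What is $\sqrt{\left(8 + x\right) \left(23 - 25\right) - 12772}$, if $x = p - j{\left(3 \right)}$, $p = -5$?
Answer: $i \sqrt{12790} \approx 113.09 i$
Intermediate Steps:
$x = 1$ ($x = -5 - -6 = -5 + 6 = 1$)
$\sqrt{\left(8 + x\right) \left(23 - 25\right) - 12772} = \sqrt{\left(8 + 1\right) \left(23 - 25\right) - 12772} = \sqrt{9 \left(-2\right) - 12772} = \sqrt{-18 - 12772} = \sqrt{-12790} = i \sqrt{12790}$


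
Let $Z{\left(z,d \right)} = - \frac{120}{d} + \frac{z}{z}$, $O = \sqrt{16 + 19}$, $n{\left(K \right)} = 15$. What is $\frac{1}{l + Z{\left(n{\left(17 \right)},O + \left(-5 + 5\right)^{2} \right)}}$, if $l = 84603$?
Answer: $\frac{148057}{12526213708} + \frac{3 \sqrt{35}}{6263106854} \approx 1.1823 \cdot 10^{-5}$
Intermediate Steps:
$O = \sqrt{35} \approx 5.9161$
$Z{\left(z,d \right)} = 1 - \frac{120}{d}$ ($Z{\left(z,d \right)} = - \frac{120}{d} + 1 = 1 - \frac{120}{d}$)
$\frac{1}{l + Z{\left(n{\left(17 \right)},O + \left(-5 + 5\right)^{2} \right)}} = \frac{1}{84603 + \frac{-120 + \left(\sqrt{35} + \left(-5 + 5\right)^{2}\right)}{\sqrt{35} + \left(-5 + 5\right)^{2}}} = \frac{1}{84603 + \frac{-120 + \left(\sqrt{35} + 0^{2}\right)}{\sqrt{35} + 0^{2}}} = \frac{1}{84603 + \frac{-120 + \left(\sqrt{35} + 0\right)}{\sqrt{35} + 0}} = \frac{1}{84603 + \frac{-120 + \sqrt{35}}{\sqrt{35}}} = \frac{1}{84603 + \frac{\sqrt{35}}{35} \left(-120 + \sqrt{35}\right)} = \frac{1}{84603 + \frac{\sqrt{35} \left(-120 + \sqrt{35}\right)}{35}}$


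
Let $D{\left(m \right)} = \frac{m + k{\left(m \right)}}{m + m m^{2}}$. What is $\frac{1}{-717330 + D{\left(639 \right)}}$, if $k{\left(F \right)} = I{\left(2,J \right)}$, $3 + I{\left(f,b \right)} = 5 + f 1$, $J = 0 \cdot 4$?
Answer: $- \frac{260917758}{187164135345497} \approx -1.3941 \cdot 10^{-6}$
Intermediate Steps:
$J = 0$
$I{\left(f,b \right)} = 2 + f$ ($I{\left(f,b \right)} = -3 + \left(5 + f 1\right) = -3 + \left(5 + f\right) = 2 + f$)
$k{\left(F \right)} = 4$ ($k{\left(F \right)} = 2 + 2 = 4$)
$D{\left(m \right)} = \frac{4 + m}{m + m^{3}}$ ($D{\left(m \right)} = \frac{m + 4}{m + m m^{2}} = \frac{4 + m}{m + m^{3}}$)
$\frac{1}{-717330 + D{\left(639 \right)}} = \frac{1}{-717330 + \frac{4 + 639}{639 + 639^{3}}} = \frac{1}{-717330 + \frac{1}{639 + 260917119} \cdot 643} = \frac{1}{-717330 + \frac{1}{260917758} \cdot 643} = \frac{1}{-717330 + \frac{643}{260917758}} = \frac{1}{- \frac{187164135345497}{260917758}} = - \frac{260917758}{187164135345497}$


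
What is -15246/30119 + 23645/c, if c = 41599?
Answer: 77945401/1252920281 ≈ 0.062211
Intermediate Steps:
-15246/30119 + 23645/c = -15246/30119 + 23645/41599 = 77945401/1252920281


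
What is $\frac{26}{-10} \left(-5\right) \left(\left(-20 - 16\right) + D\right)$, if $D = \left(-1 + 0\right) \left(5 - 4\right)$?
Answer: $-481$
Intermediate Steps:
$D = -1$ ($D = - (5 - 4) = \left(-1\right) 1 = -1$)
$\frac{26}{-10} \left(-5\right) \left(\left(-20 - 16\right) + D\right) = \frac{26}{-10} \left(-5\right) \left(\left(-20 - 16\right) - 1\right) = 26 \left(- \frac{1}{10}\right) \left(-5\right) \left(-36 - 1\right) = \left(- \frac{13}{5}\right) \left(-5\right) \left(-37\right) = 13 \left(-37\right) = -481$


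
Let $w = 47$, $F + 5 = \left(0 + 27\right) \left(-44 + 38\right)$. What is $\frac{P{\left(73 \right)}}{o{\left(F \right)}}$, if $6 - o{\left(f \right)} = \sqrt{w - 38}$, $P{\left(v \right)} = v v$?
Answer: $\frac{5329}{3} \approx 1776.3$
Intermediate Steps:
$P{\left(v \right)} = v^{2}$
$F = -167$ ($F = -5 + \left(0 + 27\right) \left(-44 + 38\right) = -5 + 27 \left(-6\right) = -5 - 162 = -167$)
$o{\left(f \right)} = 3$ ($o{\left(f \right)} = 6 - \sqrt{47 - 38} = 6 - \sqrt{9} = 6 - 3 = 3$)
$\frac{P{\left(73 \right)}}{o{\left(F \right)}} = \frac{73^{2}}{3} = 5329 \cdot \frac{1}{3} = \frac{5329}{3}$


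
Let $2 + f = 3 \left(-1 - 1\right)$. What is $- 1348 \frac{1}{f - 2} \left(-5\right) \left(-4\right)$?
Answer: $2696$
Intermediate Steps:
$f = -8$ ($f = -2 + 3 \left(-1 - 1\right) = -2 + 3 \left(-2\right) = -2 - 6 = -8$)
$- 1348 \frac{1}{f - 2} \left(-5\right) \left(-4\right) = - 1348 \frac{1}{-8 - 2} \left(-5\right) \left(-4\right) = - 1348 \frac{1}{-10} \left(-5\right) \left(-4\right) = - 1348 \left(- \frac{1}{10}\right) \left(-5\right) \left(-4\right) = - 1348 \cdot \frac{1}{2} \left(-4\right) = \left(-1348\right) \left(-2\right) = 2696$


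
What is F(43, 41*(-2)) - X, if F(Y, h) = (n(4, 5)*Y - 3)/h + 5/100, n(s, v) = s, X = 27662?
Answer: -22684489/820 ≈ -27664.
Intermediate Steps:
F(Y, h) = 1/20 + (-3 + 4*Y)/h (F(Y, h) = (4*Y - 3)/h + 5/100 = (-3 + 4*Y)/h + 5*(1/100) = (-3 + 4*Y)/h + 1/20 = 1/20 + (-3 + 4*Y)/h)
F(43, 41*(-2)) - X = (-60 + 41*(-2) + 80*43)/(20*((41*(-2)))) - 1*27662 = (1/20)*(-60 - 82 + 3440)/(-82) - 27662 = (1/20)*(-1/82)*3298 - 27662 = -1649/820 - 27662 = -22684489/820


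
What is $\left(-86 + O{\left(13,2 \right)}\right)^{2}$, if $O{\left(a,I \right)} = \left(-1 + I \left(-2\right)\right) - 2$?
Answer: $8649$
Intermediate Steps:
$O{\left(a,I \right)} = -3 - 2 I$ ($O{\left(a,I \right)} = \left(-1 - 2 I\right) - 2 = -3 - 2 I$)
$\left(-86 + O{\left(13,2 \right)}\right)^{2} = \left(-86 - 7\right)^{2} = \left(-93\right)^{2} = 8649$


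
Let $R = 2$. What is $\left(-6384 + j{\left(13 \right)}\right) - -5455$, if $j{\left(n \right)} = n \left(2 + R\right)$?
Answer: $-877$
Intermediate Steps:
$j{\left(n \right)} = 4 n$ ($j{\left(n \right)} = n \left(2 + 2\right) = n 4 = 4 n$)
$\left(-6384 + j{\left(13 \right)}\right) - -5455 = \left(-6384 + 4 \cdot 13\right) - -5455 = \left(-6384 + 52\right) + 5455 = -6332 + 5455 = -877$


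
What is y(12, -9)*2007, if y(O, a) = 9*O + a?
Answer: 198693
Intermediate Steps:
y(O, a) = a + 9*O
y(12, -9)*2007 = (-9 + 9*12)*2007 = (-9 + 108)*2007 = 99*2007 = 198693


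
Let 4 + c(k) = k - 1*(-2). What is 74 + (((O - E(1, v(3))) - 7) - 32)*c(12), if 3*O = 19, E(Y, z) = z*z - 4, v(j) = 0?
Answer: -638/3 ≈ -212.67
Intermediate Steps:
E(Y, z) = -4 + z**2 (E(Y, z) = z**2 - 4 = -4 + z**2)
O = 19/3 (O = (1/3)*19 = 19/3 ≈ 6.3333)
c(k) = -2 + k (c(k) = -4 + (k - 1*(-2)) = -4 + (k + 2) = -4 + (2 + k) = -2 + k)
74 + (((O - E(1, v(3))) - 7) - 32)*c(12) = 74 + (((19/3 - (-4 + 0**2)) - 7) - 32)*(-2 + 12) = 74 + (((19/3 - (-4 + 0)) - 7) - 32)*10 = 74 + (((19/3 - 1*(-4)) - 7) - 32)*10 = 74 + (((19/3 + 4) - 7) - 32)*10 = 74 + ((31/3 - 7) - 32)*10 = 74 + (10/3 - 32)*10 = 74 - 86/3*10 = 74 - 860/3 = -638/3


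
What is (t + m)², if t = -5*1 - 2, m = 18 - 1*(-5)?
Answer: 256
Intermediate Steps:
m = 23 (m = 18 + 5 = 23)
t = -7 (t = -5 - 2 = -7)
(t + m)² = (-7 + 23)² = 16² = 256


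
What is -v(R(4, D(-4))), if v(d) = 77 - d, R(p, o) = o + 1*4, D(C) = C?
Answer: -77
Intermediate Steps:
R(p, o) = 4 + o (R(p, o) = o + 4 = 4 + o)
-v(R(4, D(-4))) = -(77 - (4 - 4)) = -(77 - 1*0) = -(77 + 0) = -1*77 = -77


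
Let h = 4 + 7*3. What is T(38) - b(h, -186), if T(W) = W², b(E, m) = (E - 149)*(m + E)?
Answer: -18520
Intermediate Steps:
h = 25 (h = 4 + 21 = 25)
b(E, m) = (-149 + E)*(E + m)
T(38) - b(h, -186) = 38² - (25² - 149*25 - 149*(-186) + 25*(-186)) = 1444 - (625 - 3725 + 27714 - 4650) = 1444 - 1*19964 = 1444 - 19964 = -18520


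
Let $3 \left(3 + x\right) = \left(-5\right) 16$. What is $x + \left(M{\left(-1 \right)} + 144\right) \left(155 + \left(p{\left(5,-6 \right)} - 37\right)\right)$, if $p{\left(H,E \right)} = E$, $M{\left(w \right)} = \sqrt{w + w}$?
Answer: $\frac{48295}{3} + 112 i \sqrt{2} \approx 16098.0 + 158.39 i$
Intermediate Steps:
$x = - \frac{89}{3}$ ($x = -3 + \frac{\left(-5\right) 16}{3} = -3 + \frac{1}{3} \left(-80\right) = -3 - \frac{80}{3} = - \frac{89}{3} \approx -29.667$)
$M{\left(w \right)} = \sqrt{2} \sqrt{w}$ ($M{\left(w \right)} = \sqrt{2 w} = \sqrt{2} \sqrt{w}$)
$x + \left(M{\left(-1 \right)} + 144\right) \left(155 + \left(p{\left(5,-6 \right)} - 37\right)\right) = - \frac{89}{3} + \left(\sqrt{2} \sqrt{-1} + 144\right) \left(155 - 43\right) = - \frac{89}{3} + \left(\sqrt{2} i + 144\right) \left(155 - 43\right) = - \frac{89}{3} + \left(i \sqrt{2} + 144\right) 112 = - \frac{89}{3} + \left(144 + i \sqrt{2}\right) 112 = - \frac{89}{3} + \left(16128 + 112 i \sqrt{2}\right) = \frac{48295}{3} + 112 i \sqrt{2}$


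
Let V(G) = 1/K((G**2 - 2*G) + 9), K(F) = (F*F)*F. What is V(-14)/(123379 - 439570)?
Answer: -1/3999606515367 ≈ -2.5002e-13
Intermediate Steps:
K(F) = F**3 (K(F) = F**2*F = F**3)
V(G) = (9 + G**2 - 2*G)**(-3) (V(G) = 1/(((G**2 - 2*G) + 9)**3) = 1/((9 + G**2 - 2*G)**3) = (9 + G**2 - 2*G)**(-3))
V(-14)/(123379 - 439570) = 1/((9 + (-14)**2 - 2*(-14))**3*(123379 - 439570)) = 1/((9 + 196 + 28)**3*(-316191)) = -1/316191/233**3 = (1/12649337)*(-1/316191) = -1/3999606515367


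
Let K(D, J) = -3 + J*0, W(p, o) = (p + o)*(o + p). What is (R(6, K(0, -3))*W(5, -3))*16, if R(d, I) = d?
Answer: 384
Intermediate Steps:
W(p, o) = (o + p)² (W(p, o) = (o + p)*(o + p) = (o + p)²)
K(D, J) = -3 (K(D, J) = -3 + 0 = -3)
(R(6, K(0, -3))*W(5, -3))*16 = (6*(-3 + 5)²)*16 = (6*2²)*16 = (6*4)*16 = 24*16 = 384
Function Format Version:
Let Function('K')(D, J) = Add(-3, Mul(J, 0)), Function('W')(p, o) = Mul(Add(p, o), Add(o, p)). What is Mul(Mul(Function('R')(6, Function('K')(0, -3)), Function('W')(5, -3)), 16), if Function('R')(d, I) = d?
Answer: 384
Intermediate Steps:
Function('W')(p, o) = Pow(Add(o, p), 2) (Function('W')(p, o) = Mul(Add(o, p), Add(o, p)) = Pow(Add(o, p), 2))
Function('K')(D, J) = -3 (Function('K')(D, J) = Add(-3, 0) = -3)
Mul(Mul(Function('R')(6, Function('K')(0, -3)), Function('W')(5, -3)), 16) = Mul(Mul(6, Pow(Add(-3, 5), 2)), 16) = Mul(Mul(6, Pow(2, 2)), 16) = Mul(Mul(6, 4), 16) = Mul(24, 16) = 384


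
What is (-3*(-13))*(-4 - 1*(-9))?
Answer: 195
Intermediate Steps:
(-3*(-13))*(-4 - 1*(-9)) = 39*(-4 + 9) = 39*5 = 195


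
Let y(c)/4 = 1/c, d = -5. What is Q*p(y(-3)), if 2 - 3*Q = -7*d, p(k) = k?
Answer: 44/3 ≈ 14.667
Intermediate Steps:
y(c) = 4/c
Q = -11 (Q = ⅔ - (-7)*(-5)/3 = ⅔ - ⅓*35 = ⅔ - 35/3 = -11)
Q*p(y(-3)) = -44/(-3) = -44*(-1)/3 = -11*(-4/3) = 44/3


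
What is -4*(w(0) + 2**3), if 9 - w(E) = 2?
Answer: -60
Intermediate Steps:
w(E) = 7 (w(E) = 9 - 1*2 = 9 - 2 = 7)
-4*(w(0) + 2**3) = -4*(7 + 2**3) = -4*(7 + 8) = -4*15 = -60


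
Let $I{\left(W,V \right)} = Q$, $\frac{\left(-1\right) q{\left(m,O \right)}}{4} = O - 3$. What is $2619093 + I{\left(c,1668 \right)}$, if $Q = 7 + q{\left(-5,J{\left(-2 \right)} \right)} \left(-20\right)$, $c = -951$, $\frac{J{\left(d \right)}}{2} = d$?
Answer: $2618540$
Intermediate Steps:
$J{\left(d \right)} = 2 d$
$q{\left(m,O \right)} = 12 - 4 O$ ($q{\left(m,O \right)} = - 4 \left(O - 3\right) = - 4 \left(-3 + O\right) = 12 - 4 O$)
$Q = -553$ ($Q = 7 + \left(12 - 4 \cdot 2 \left(-2\right)\right) \left(-20\right) = 7 + \left(12 - -16\right) \left(-20\right) = 7 + \left(12 + 16\right) \left(-20\right) = 7 + 28 \left(-20\right) = 7 - 560 = -553$)
$I{\left(W,V \right)} = -553$
$2619093 + I{\left(c,1668 \right)} = 2619093 - 553 = 2618540$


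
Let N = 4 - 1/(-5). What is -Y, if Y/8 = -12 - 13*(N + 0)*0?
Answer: 96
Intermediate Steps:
N = 21/5 (N = 4 - 1*(-⅕) = 4 + ⅕ = 21/5 ≈ 4.2000)
Y = -96 (Y = 8*(-12 - 13*(21/5 + 0)*0) = 8*(-12 - 273*0/5) = 8*(-12 - 13*0) = 8*(-12 + 0) = 8*(-12) = -96)
-Y = -1*(-96) = 96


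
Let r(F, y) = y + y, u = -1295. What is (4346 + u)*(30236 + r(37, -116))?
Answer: 91542204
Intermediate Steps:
r(F, y) = 2*y
(4346 + u)*(30236 + r(37, -116)) = (4346 - 1295)*(30236 + 2*(-116)) = 3051*(30236 - 232) = 3051*30004 = 91542204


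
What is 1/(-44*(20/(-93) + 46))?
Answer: -93/187352 ≈ -0.00049639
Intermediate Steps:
1/(-44*(20/(-93) + 46)) = 1/(-44*(20*(-1/93) + 46)) = 1/(-44*(-20/93 + 46)) = 1/(-44*4258/93) = 1/(-187352/93) = -93/187352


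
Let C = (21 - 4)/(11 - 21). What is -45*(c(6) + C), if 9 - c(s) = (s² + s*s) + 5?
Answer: 6273/2 ≈ 3136.5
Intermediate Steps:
c(s) = 4 - 2*s² (c(s) = 9 - ((s² + s*s) + 5) = 9 - ((s² + s²) + 5) = 9 - (2*s² + 5) = 9 - (5 + 2*s²) = 9 + (-5 - 2*s²) = 4 - 2*s²)
C = -17/10 (C = 17/(-10) = 17*(-⅒) = -17/10 ≈ -1.7000)
-45*(c(6) + C) = -45*((4 - 2*6²) - 17/10) = -45*((4 - 2*36) - 17/10) = -45*((4 - 72) - 17/10) = -45*(-68 - 17/10) = -45*(-697/10) = 6273/2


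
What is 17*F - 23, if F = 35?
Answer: 572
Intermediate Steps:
17*F - 23 = 17*35 - 23 = 595 - 23 = 572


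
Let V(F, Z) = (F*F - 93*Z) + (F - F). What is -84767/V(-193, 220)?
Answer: -84767/16789 ≈ -5.0490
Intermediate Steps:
V(F, Z) = F² - 93*Z (V(F, Z) = (F² - 93*Z) + 0 = F² - 93*Z)
-84767/V(-193, 220) = -84767/((-193)² - 93*220) = -84767/(37249 - 20460) = -84767/16789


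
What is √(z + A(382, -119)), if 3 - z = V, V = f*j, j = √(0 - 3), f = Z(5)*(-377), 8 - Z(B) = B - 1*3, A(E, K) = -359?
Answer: √(-356 + 2262*I*√3) ≈ 42.297 + 46.314*I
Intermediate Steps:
Z(B) = 11 - B (Z(B) = 8 - (B - 1*3) = 8 - (B - 3) = 8 - (-3 + B) = 8 + (3 - B) = 11 - B)
f = -2262 (f = (11 - 1*5)*(-377) = (11 - 5)*(-377) = 6*(-377) = -2262)
j = I*√3 (j = √(-3) = I*√3 ≈ 1.732*I)
V = -2262*I*√3 ≈ -3917.9*I
z = 3 + 2262*I*√3 (z = 3 - (-2262)*I*√3 = 3 + 2262*I*√3 ≈ 3.0 + 3917.9*I)
√(z + A(382, -119)) = √((3 + 2262*I*√3) - 359) = √(-356 + 2262*I*√3)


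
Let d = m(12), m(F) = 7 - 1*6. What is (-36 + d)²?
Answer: 1225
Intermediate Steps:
m(F) = 1 (m(F) = 7 - 6 = 1)
d = 1
(-36 + d)² = (-36 + 1)² = (-35)² = 1225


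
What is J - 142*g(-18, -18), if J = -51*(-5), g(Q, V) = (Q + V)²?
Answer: -183777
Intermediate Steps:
J = 255
J - 142*g(-18, -18) = 255 - 142*(-18 - 18)² = 255 - 142*(-36)² = 255 - 142*1296 = 255 - 184032 = -183777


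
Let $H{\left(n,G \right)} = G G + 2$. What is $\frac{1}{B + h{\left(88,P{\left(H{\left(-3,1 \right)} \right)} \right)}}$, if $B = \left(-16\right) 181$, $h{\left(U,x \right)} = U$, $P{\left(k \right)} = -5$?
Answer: $- \frac{1}{2808} \approx -0.00035613$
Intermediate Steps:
$H{\left(n,G \right)} = 2 + G^{2}$ ($H{\left(n,G \right)} = G^{2} + 2 = 2 + G^{2}$)
$B = -2896$
$\frac{1}{B + h{\left(88,P{\left(H{\left(-3,1 \right)} \right)} \right)}} = \frac{1}{-2896 + 88} = \frac{1}{-2808} = - \frac{1}{2808}$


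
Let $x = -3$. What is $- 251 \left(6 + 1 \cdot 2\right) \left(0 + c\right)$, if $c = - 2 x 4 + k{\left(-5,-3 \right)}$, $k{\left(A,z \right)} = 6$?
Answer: $-60240$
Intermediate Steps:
$c = 30$ ($c = \left(-2\right) \left(-3\right) 4 + 6 = 6 \cdot 4 + 6 = 24 + 6 = 30$)
$- 251 \left(6 + 1 \cdot 2\right) \left(0 + c\right) = - 251 \left(6 + 1 \cdot 2\right) \left(0 + 30\right) = - 251 \left(6 + 2\right) 30 = - 251 \cdot 8 \cdot 30 = \left(-251\right) 240 = -60240$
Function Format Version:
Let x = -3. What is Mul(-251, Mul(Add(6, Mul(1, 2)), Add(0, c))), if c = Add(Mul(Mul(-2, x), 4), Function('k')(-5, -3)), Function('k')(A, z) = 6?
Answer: -60240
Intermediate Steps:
c = 30 (c = Add(Mul(Mul(-2, -3), 4), 6) = Add(Mul(6, 4), 6) = Add(24, 6) = 30)
Mul(-251, Mul(Add(6, Mul(1, 2)), Add(0, c))) = Mul(-251, Mul(Add(6, Mul(1, 2)), Add(0, 30))) = Mul(-251, Mul(Add(6, 2), 30)) = Mul(-251, Mul(8, 30)) = Mul(-251, 240) = -60240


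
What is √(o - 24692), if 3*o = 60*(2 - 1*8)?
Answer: 2*I*√6203 ≈ 157.52*I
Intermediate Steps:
o = -120 (o = (60*(2 - 1*8))/3 = (60*(2 - 8))/3 = (60*(-6))/3 = (⅓)*(-360) = -120)
√(o - 24692) = √(-120 - 24692) = √(-24812) = 2*I*√6203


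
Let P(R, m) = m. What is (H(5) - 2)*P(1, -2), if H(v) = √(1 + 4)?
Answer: 4 - 2*√5 ≈ -0.47214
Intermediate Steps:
H(v) = √5
(H(5) - 2)*P(1, -2) = (√5 - 2)*(-2) = (-2 + √5)*(-2) = 4 - 2*√5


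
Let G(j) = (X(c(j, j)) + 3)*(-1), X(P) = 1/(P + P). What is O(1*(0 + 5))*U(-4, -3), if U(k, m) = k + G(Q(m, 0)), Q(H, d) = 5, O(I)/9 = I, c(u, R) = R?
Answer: -639/2 ≈ -319.50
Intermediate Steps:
X(P) = 1/(2*P)
O(I) = 9*I
G(j) = -3 - 1/(2*j) (G(j) = (1/(2*j) + 3)*(-1) = (3 + 1/(2*j))*(-1) = -3 - 1/(2*j))
U(k, m) = -31/10 + k (U(k, m) = k + (-3 - ½/5) = k + (-3 - ½*⅕) = k + (-3 - ⅒) = k - 31/10 = -31/10 + k)
O(1*(0 + 5))*U(-4, -3) = (9*(1*(0 + 5)))*(-31/10 - 4) = (9*(1*5))*(-71/10) = (9*5)*(-71/10) = 45*(-71/10) = -639/2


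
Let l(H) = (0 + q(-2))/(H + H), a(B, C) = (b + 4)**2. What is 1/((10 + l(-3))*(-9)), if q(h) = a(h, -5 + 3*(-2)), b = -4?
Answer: -1/90 ≈ -0.011111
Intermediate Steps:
a(B, C) = 0 (a(B, C) = (-4 + 4)**2 = 0**2 = 0)
q(h) = 0
l(H) = 0 (l(H) = (0 + 0)/(H + H) = 0/((2*H)) = 0*(1/(2*H)) = 0)
1/((10 + l(-3))*(-9)) = 1/((10 + 0)*(-9)) = 1/(10*(-9)) = 1/(-90) = -1/90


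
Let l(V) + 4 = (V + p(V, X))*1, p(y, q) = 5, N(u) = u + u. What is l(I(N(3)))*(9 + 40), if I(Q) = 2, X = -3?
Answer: 147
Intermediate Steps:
N(u) = 2*u
l(V) = 1 + V (l(V) = -4 + (V + 5)*1 = -4 + (5 + V)*1 = -4 + (5 + V) = 1 + V)
l(I(N(3)))*(9 + 40) = (1 + 2)*(9 + 40) = 3*49 = 147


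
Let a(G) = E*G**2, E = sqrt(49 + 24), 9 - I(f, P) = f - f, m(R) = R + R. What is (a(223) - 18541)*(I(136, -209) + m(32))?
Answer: -1353493 + 3630217*sqrt(73) ≈ 2.9663e+7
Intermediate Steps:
m(R) = 2*R
I(f, P) = 9 (I(f, P) = 9 - (f - f) = 9 - 1*0 = 9 + 0 = 9)
E = sqrt(73) ≈ 8.5440
a(G) = sqrt(73)*G**2
(a(223) - 18541)*(I(136, -209) + m(32)) = (sqrt(73)*223**2 - 18541)*(9 + 2*32) = (sqrt(73)*49729 - 18541)*(9 + 64) = (49729*sqrt(73) - 18541)*73 = (-18541 + 49729*sqrt(73))*73 = -1353493 + 3630217*sqrt(73)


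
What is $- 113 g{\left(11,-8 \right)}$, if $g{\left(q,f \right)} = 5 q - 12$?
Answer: $-4859$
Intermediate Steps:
$g{\left(q,f \right)} = -12 + 5 q$
$- 113 g{\left(11,-8 \right)} = - 113 \left(-12 + 5 \cdot 11\right) = - 113 \left(-12 + 55\right) = \left(-113\right) 43 = -4859$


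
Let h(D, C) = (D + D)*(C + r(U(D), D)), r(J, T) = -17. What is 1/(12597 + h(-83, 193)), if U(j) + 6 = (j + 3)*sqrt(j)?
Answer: -1/16619 ≈ -6.0172e-5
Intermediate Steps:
U(j) = -6 + sqrt(j)*(3 + j) (U(j) = -6 + (j + 3)*sqrt(j) = -6 + (3 + j)*sqrt(j) = -6 + sqrt(j)*(3 + j))
h(D, C) = 2*D*(-17 + C) (h(D, C) = (D + D)*(C - 17) = (2*D)*(-17 + C) = 2*D*(-17 + C))
1/(12597 + h(-83, 193)) = 1/(12597 + 2*(-83)*(-17 + 193)) = 1/(12597 + 2*(-83)*176) = 1/(12597 - 29216) = 1/(-16619) = -1/16619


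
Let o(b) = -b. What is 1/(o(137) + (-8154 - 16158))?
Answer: -1/24449 ≈ -4.0901e-5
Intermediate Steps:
1/(o(137) + (-8154 - 16158)) = 1/(-1*137 + (-8154 - 16158)) = 1/(-137 - 24312) = 1/(-24449) = -1/24449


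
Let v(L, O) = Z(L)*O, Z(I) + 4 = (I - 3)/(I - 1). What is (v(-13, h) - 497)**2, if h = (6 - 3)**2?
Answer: 13388281/49 ≈ 2.7323e+5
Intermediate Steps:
Z(I) = -4 + (-3 + I)/(-1 + I) (Z(I) = -4 + (I - 3)/(I - 1) = -4 + (-3 + I)/(-1 + I))
h = 9 (h = 3**2 = 9)
v(L, O) = O*(1 - 3*L)/(-1 + L) (v(L, O) = ((1 - 3*L)/(-1 + L))*O = O*(1 - 3*L)/(-1 + L))
(v(-13, h) - 497)**2 = (9*(1 - 3*(-13))/(-1 - 13) - 497)**2 = (9*(1 + 39)/(-14) - 497)**2 = (9*(-1/14)*40 - 497)**2 = (-180/7 - 497)**2 = (-3659/7)**2 = 13388281/49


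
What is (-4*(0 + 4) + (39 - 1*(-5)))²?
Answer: 784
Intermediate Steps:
(-4*(0 + 4) + (39 - 1*(-5)))² = (-4*4 + (39 + 5))² = (-16 + 44)² = 28² = 784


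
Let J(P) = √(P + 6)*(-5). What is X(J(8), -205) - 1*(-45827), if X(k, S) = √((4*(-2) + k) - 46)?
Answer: 45827 + √(-54 - 5*√14) ≈ 45827.0 + 8.5269*I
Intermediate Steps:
J(P) = -5*√(6 + P) (J(P) = √(6 + P)*(-5) = -5*√(6 + P))
X(k, S) = √(-54 + k) (X(k, S) = √((-8 + k) - 46) = √(-54 + k))
X(J(8), -205) - 1*(-45827) = √(-54 - 5*√(6 + 8)) - 1*(-45827) = √(-54 - 5*√14) + 45827 = 45827 + √(-54 - 5*√14)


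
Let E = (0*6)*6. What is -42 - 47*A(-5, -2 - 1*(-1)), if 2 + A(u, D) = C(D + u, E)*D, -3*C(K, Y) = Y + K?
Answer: 146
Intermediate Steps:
E = 0 (E = 0*6 = 0)
C(K, Y) = -K/3 - Y/3 (C(K, Y) = -(Y + K)/3 = -(K + Y)/3 = -K/3 - Y/3)
A(u, D) = -2 + D*(-D/3 - u/3) (A(u, D) = -2 + (-(D + u)/3 - ⅓*0)*D = -2 + ((-D/3 - u/3) + 0)*D = -2 + (-D/3 - u/3)*D = -2 + D*(-D/3 - u/3))
-42 - 47*A(-5, -2 - 1*(-1)) = -42 - 47*(-2 - (-2 - 1*(-1))*((-2 - 1*(-1)) - 5)/3) = -42 - 47*(-2 - (-2 + 1)*((-2 + 1) - 5)/3) = -42 - 47*(-2 - ⅓*(-1)*(-1 - 5)) = -42 - 47*(-2 - ⅓*(-1)*(-6)) = -42 - 47*(-2 - 2) = -42 - 47*(-4) = -42 + 188 = 146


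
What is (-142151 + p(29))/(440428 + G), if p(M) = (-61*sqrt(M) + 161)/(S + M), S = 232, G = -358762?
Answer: -18550625/10657413 - 61*sqrt(29)/21314826 ≈ -1.7406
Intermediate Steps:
p(M) = (161 - 61*sqrt(M))/(232 + M) (p(M) = (-61*sqrt(M) + 161)/(232 + M) = (161 - 61*sqrt(M))/(232 + M))
(-142151 + p(29))/(440428 + G) = (-142151 + (161 - 61*sqrt(29))/(232 + 29))/(440428 - 358762) = (-142151 + (161 - 61*sqrt(29))/261)/81666 = (-142151 + (161 - 61*sqrt(29))/261)*(1/81666) = (-142151 + (161/261 - 61*sqrt(29)/261))*(1/81666) = (-37101250/261 - 61*sqrt(29)/261)*(1/81666) = -18550625/10657413 - 61*sqrt(29)/21314826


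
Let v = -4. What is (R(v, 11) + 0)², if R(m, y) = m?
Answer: 16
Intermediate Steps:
(R(v, 11) + 0)² = (-4 + 0)² = (-4)² = 16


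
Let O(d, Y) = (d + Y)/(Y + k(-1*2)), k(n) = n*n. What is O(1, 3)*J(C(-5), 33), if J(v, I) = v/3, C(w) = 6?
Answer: 8/7 ≈ 1.1429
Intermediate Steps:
k(n) = n²
J(v, I) = v/3 (J(v, I) = v*(⅓) = v/3)
O(d, Y) = (Y + d)/(4 + Y) (O(d, Y) = (d + Y)/(Y + (-1*2)²) = (Y + d)/(Y + (-2)²) = (Y + d)/(Y + 4) = (Y + d)/(4 + Y))
O(1, 3)*J(C(-5), 33) = ((3 + 1)/(4 + 3))*((⅓)*6) = (4/7)*2 = 8/7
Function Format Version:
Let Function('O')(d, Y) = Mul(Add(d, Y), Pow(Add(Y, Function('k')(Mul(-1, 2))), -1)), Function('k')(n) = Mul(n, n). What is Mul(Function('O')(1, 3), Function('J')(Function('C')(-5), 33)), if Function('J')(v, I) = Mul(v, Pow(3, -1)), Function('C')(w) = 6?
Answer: Rational(8, 7) ≈ 1.1429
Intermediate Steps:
Function('k')(n) = Pow(n, 2)
Function('J')(v, I) = Mul(Rational(1, 3), v) (Function('J')(v, I) = Mul(v, Rational(1, 3)) = Mul(Rational(1, 3), v))
Function('O')(d, Y) = Mul(Pow(Add(4, Y), -1), Add(Y, d)) (Function('O')(d, Y) = Mul(Add(d, Y), Pow(Add(Y, Pow(Mul(-1, 2), 2)), -1)) = Mul(Add(Y, d), Pow(Add(Y, Pow(-2, 2)), -1)) = Mul(Add(Y, d), Pow(Add(Y, 4), -1)) = Mul(Add(Y, d), Pow(Add(4, Y), -1)) = Mul(Pow(Add(4, Y), -1), Add(Y, d)))
Mul(Function('O')(1, 3), Function('J')(Function('C')(-5), 33)) = Mul(Mul(Pow(Add(4, 3), -1), Add(3, 1)), Mul(Rational(1, 3), 6)) = Mul(Mul(Pow(7, -1), 4), 2) = Mul(Mul(Rational(1, 7), 4), 2) = Mul(Rational(4, 7), 2) = Rational(8, 7)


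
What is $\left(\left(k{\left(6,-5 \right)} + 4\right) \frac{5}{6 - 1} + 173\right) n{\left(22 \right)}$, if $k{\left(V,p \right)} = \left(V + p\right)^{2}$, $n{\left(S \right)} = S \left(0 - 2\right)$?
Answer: $-7832$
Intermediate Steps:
$n{\left(S \right)} = - 2 S$ ($n{\left(S \right)} = S \left(-2\right) = - 2 S$)
$\left(\left(k{\left(6,-5 \right)} + 4\right) \frac{5}{6 - 1} + 173\right) n{\left(22 \right)} = \left(\left(\left(6 - 5\right)^{2} + 4\right) \frac{5}{6 - 1} + 173\right) \left(\left(-2\right) 22\right) = \left(\left(1^{2} + 4\right) \frac{5}{6 - 1} + 173\right) \left(-44\right) = \left(\left(1 + 4\right) \frac{5}{5} + 173\right) \left(-44\right) = \left(5 \cdot 5 \cdot \frac{1}{5} + 173\right) \left(-44\right) = \left(5 \cdot 1 + 173\right) \left(-44\right) = \left(5 + 173\right) \left(-44\right) = 178 \left(-44\right) = -7832$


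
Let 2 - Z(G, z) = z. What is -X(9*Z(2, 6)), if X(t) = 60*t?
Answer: 2160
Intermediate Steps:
Z(G, z) = 2 - z
-X(9*Z(2, 6)) = -60*9*(2 - 1*6) = -60*9*(2 - 6) = -60*9*(-4) = -60*(-36) = -1*(-2160) = 2160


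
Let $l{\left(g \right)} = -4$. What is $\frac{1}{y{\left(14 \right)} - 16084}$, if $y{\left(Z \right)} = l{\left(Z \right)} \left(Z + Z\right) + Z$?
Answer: $- \frac{1}{16182} \approx -6.1797 \cdot 10^{-5}$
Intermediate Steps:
$y{\left(Z \right)} = - 7 Z$ ($y{\left(Z \right)} = - 4 \left(Z + Z\right) + Z = - 4 \cdot 2 Z + Z = - 8 Z + Z = - 7 Z$)
$\frac{1}{y{\left(14 \right)} - 16084} = \frac{1}{\left(-7\right) 14 - 16084} = \frac{1}{-98 - 16084} = \frac{1}{-16182} = - \frac{1}{16182}$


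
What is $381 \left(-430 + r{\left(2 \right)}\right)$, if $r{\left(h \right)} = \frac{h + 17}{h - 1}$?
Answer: $-156591$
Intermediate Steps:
$r{\left(h \right)} = \frac{17 + h}{-1 + h}$
$381 \left(-430 + r{\left(2 \right)}\right) = 381 \left(-430 + \frac{17 + 2}{-1 + 2}\right) = 381 \left(-430 + 1^{-1} \cdot 19\right) = 381 \left(-430 + 1 \cdot 19\right) = 381 \left(-430 + 19\right) = 381 \left(-411\right) = -156591$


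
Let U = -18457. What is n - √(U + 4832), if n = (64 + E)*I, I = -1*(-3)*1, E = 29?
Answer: 279 - 5*I*√545 ≈ 279.0 - 116.73*I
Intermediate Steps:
I = 3 (I = 3*1 = 3)
n = 279 (n = (64 + 29)*3 = 93*3 = 279)
n - √(U + 4832) = 279 - √(-18457 + 4832) = 279 - √(-13625) = 279 - 5*I*√545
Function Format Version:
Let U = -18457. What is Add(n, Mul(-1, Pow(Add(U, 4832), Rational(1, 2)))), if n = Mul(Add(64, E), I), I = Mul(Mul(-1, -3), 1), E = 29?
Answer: Add(279, Mul(-5, I, Pow(545, Rational(1, 2)))) ≈ Add(279.00, Mul(-116.73, I))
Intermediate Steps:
I = 3 (I = Mul(3, 1) = 3)
n = 279 (n = Mul(Add(64, 29), 3) = Mul(93, 3) = 279)
Add(n, Mul(-1, Pow(Add(U, 4832), Rational(1, 2)))) = Add(279, Mul(-1, Pow(Add(-18457, 4832), Rational(1, 2)))) = Add(279, Mul(-1, Pow(-13625, Rational(1, 2)))) = Add(279, Mul(-1, Mul(5, I, Pow(545, Rational(1, 2))))) = Add(279, Mul(-5, I, Pow(545, Rational(1, 2))))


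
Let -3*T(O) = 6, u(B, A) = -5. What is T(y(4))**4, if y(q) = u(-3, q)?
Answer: 16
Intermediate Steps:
y(q) = -5
T(O) = -2 (T(O) = -1/3*6 = -2)
T(y(4))**4 = (-2)**4 = 16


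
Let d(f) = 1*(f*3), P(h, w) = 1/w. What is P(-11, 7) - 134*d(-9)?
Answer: 25327/7 ≈ 3618.1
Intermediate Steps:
d(f) = 3*f (d(f) = 1*(3*f) = 3*f)
P(-11, 7) - 134*d(-9) = 1/7 - 402*(-9) = ⅐ - 134*(-27) = ⅐ + 3618 = 25327/7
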